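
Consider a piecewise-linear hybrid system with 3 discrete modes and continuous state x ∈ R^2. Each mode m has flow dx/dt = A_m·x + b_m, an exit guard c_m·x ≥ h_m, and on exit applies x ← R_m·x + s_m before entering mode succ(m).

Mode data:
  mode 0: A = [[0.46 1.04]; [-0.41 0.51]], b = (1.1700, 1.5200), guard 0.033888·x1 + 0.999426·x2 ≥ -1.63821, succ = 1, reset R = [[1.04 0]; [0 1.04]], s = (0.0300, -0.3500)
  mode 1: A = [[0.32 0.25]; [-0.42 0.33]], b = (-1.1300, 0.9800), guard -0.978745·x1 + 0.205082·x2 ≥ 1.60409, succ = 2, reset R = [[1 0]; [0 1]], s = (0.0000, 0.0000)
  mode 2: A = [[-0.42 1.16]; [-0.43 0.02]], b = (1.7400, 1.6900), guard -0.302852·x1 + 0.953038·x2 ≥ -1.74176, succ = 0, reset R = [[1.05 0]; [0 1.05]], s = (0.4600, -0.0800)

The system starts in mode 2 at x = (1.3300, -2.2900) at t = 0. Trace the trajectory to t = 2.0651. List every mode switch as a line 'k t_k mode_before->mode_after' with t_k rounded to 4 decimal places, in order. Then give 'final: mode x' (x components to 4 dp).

Mode 2: guard c·x = -1.7418 hit at Δt = 0.5831 (t = 0.5831), x⁻ = (0.7818, -1.5791) → reset → x⁺ = (1.2809, -1.7381), jump to mode 0
Mode 0: guard c·x = -1.6382 hit at Δt = 0.4469 (t = 1.0300), x⁻ = (1.2702, -1.6822) → reset → x⁺ = (1.3510, -2.0995), jump to mode 1
Mode 1: flow for 1.0351 to horizon, guard not reached → x = (-0.1655, -2.0964)

1 0.5831 2->0
2 1.0300 0->1
final: 1 -0.1655 -2.0964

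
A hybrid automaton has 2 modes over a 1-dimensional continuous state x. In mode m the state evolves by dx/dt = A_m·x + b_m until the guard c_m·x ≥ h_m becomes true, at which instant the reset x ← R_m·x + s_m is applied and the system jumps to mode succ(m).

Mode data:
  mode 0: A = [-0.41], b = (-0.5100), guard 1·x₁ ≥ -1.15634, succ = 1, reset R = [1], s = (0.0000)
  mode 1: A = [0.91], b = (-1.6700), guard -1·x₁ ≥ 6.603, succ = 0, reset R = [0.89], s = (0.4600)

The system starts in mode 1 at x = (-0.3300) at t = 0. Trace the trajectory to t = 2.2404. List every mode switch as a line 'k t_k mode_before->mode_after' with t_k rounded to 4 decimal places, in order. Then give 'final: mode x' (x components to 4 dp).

Mode 1: guard c·x = 6.6030 hit at Δt = 1.4948 (t = 1.4948), x⁻ = (-6.6030) → reset → x⁺ = (-5.4167), jump to mode 0
Mode 0: flow for 0.7456 to horizon, guard not reached → x = (-4.3176)

1 1.4948 1->0
final: 0 -4.3176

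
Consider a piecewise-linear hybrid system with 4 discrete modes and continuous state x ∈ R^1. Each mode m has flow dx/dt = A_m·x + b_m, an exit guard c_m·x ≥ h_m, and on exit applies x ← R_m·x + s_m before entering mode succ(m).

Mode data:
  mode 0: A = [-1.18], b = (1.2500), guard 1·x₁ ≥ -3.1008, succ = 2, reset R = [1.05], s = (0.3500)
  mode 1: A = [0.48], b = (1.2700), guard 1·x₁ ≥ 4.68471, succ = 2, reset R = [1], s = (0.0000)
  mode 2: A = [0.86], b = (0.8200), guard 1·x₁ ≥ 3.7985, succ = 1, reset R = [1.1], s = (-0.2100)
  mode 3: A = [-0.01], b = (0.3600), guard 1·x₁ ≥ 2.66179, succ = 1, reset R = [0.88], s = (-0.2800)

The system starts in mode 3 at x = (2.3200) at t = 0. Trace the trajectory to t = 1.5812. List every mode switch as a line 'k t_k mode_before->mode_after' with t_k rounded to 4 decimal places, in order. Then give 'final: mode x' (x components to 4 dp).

1 1.0200 3->1
final: 1 3.5179

Mode 3: guard c·x = 2.6618 hit at Δt = 1.0200 (t = 1.0200), x⁻ = (2.6618) → reset → x⁺ = (2.0624), jump to mode 1
Mode 1: flow for 0.5612 to horizon, guard not reached → x = (3.5179)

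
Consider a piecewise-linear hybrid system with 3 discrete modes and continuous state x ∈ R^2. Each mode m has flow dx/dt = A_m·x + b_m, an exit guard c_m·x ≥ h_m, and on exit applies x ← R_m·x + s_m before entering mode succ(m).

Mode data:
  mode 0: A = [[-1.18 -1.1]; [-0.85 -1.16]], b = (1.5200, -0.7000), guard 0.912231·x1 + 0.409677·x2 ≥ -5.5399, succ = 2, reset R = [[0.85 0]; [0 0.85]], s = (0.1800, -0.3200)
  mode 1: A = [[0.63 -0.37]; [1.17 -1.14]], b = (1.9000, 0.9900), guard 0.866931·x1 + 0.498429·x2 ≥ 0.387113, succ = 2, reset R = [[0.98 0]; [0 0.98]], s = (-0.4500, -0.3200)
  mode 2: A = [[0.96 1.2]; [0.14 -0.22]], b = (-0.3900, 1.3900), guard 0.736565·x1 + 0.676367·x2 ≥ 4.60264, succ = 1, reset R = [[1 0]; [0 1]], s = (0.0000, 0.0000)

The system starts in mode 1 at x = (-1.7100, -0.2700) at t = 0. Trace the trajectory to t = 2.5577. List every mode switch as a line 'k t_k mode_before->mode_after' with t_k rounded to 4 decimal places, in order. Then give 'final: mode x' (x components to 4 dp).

1 1.3831 1->2
final: 2 0.0385 1.3008

Mode 1: guard c·x = 0.3871 hit at Δt = 1.3831 (t = 1.3831), x⁻ = (0.3398, 0.1856) → reset → x⁺ = (-0.1170, -0.1381), jump to mode 2
Mode 2: flow for 1.1746 to horizon, guard not reached → x = (0.0385, 1.3008)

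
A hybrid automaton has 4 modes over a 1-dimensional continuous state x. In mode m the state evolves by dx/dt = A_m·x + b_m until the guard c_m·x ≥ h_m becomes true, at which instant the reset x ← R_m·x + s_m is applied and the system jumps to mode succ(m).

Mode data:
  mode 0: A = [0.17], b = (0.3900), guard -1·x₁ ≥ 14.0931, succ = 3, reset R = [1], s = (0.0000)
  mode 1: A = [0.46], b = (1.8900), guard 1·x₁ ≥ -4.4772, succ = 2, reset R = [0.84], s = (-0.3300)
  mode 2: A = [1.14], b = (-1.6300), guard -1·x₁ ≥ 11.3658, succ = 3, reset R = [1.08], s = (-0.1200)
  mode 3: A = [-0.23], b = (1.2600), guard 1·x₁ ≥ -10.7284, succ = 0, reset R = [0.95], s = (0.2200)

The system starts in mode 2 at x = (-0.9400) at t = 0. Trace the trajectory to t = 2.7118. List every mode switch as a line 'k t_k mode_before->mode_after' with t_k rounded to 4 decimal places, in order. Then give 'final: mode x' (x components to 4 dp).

Mode 2: guard c·x = 11.3658 hit at Δt = 1.4792 (t = 1.4792), x⁻ = (-11.3658) → reset → x⁺ = (-12.3951), jump to mode 3
Mode 3: guard c·x = -10.7284 hit at Δt = 0.4256 (t = 1.9048), x⁻ = (-10.7284) → reset → x⁺ = (-9.9720), jump to mode 0
Mode 0: flow for 0.8070 to horizon, guard not reached → x = (-11.1010)

1 1.4792 2->3
2 1.9048 3->0
final: 0 -11.1010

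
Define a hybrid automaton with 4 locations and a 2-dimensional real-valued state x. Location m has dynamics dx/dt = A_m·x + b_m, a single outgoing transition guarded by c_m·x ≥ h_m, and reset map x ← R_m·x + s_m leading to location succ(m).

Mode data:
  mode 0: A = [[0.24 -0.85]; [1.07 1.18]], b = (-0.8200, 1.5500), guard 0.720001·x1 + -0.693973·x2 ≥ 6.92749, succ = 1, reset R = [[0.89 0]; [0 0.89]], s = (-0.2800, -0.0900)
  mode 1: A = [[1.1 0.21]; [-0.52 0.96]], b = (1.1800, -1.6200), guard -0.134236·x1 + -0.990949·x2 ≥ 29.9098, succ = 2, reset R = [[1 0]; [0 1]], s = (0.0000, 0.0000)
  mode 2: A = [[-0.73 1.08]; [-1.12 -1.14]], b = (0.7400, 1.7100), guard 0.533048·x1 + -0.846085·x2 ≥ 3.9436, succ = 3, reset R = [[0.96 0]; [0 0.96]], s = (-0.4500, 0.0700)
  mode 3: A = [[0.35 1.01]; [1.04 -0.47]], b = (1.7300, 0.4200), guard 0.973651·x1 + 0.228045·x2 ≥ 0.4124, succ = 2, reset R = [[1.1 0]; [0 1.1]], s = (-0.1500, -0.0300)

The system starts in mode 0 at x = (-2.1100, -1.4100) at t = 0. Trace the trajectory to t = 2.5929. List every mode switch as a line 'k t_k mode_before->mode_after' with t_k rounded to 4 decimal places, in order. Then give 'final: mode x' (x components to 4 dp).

Mode 0: guard c·x = 6.9275 hit at Δt = 1.4744 (t = 1.4744), x⁻ = (1.6957, -8.2231) → reset → x⁺ = (1.2292, -7.4085), jump to mode 1
Mode 1: flow for 1.1185 to horizon, guard not reached → x = (0.6043, -26.3495)

1 1.4744 0->1
final: 1 0.6043 -26.3495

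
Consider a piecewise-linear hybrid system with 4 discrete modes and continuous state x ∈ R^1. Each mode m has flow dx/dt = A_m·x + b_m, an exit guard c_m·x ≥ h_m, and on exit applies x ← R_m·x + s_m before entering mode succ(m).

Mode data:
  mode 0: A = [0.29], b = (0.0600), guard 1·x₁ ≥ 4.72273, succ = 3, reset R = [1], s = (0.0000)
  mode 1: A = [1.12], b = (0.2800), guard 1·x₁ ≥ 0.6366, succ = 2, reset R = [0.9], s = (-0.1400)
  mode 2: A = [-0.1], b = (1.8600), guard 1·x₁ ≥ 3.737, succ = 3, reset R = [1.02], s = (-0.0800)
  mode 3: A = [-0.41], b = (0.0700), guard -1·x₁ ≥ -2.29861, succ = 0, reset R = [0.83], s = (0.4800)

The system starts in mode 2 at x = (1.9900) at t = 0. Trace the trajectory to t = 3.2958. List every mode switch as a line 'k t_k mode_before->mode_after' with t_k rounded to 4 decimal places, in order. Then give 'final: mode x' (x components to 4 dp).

Mode 2: guard c·x = 3.7370 hit at Δt = 1.1113 (t = 1.1113), x⁻ = (3.7370) → reset → x⁺ = (3.7317), jump to mode 3
Mode 3: guard c·x = -2.2986 hit at Δt = 1.2559 (t = 2.3672), x⁻ = (2.2986) → reset → x⁺ = (2.3878), jump to mode 0
Mode 0: flow for 0.9286 to horizon, guard not reached → x = (3.1897)

1 1.1113 2->3
2 2.3672 3->0
final: 0 3.1897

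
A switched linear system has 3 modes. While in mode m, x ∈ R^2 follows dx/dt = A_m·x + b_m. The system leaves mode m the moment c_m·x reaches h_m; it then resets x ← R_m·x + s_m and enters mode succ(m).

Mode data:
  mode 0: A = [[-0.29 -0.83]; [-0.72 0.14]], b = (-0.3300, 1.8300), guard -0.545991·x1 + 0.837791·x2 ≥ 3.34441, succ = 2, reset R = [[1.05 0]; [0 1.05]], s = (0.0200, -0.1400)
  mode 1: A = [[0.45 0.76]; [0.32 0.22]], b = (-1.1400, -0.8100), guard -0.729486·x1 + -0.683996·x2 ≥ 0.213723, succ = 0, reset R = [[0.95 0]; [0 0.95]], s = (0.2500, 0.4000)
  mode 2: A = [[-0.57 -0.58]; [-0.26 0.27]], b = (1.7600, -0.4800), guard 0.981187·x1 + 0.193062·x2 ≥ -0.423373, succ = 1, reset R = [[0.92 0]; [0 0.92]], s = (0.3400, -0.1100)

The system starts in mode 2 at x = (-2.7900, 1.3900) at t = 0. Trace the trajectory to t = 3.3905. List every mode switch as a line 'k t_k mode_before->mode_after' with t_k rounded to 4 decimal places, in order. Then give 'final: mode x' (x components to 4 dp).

1 1.1425 2->1
2 2.3084 1->0
3 2.9295 0->2
final: 2 -1.3534 3.2458

Mode 2: guard c·x = -0.4234 hit at Δt = 1.1425 (t = 1.1425), x⁻ = (-0.7946, 1.8453) → reset → x⁺ = (-0.3910, 1.5877), jump to mode 1
Mode 1: guard c·x = 0.2137 hit at Δt = 1.1659 (t = 2.3084), x⁻ = (-0.9750, 0.7273) → reset → x⁺ = (-0.6762, 1.0910), jump to mode 0
Mode 0: guard c·x = 3.3444 hit at Δt = 0.6211 (t = 2.9295), x⁻ = (-1.6817, 2.8960) → reset → x⁺ = (-1.7458, 2.9008), jump to mode 2
Mode 2: flow for 0.4610 to horizon, guard not reached → x = (-1.3534, 3.2458)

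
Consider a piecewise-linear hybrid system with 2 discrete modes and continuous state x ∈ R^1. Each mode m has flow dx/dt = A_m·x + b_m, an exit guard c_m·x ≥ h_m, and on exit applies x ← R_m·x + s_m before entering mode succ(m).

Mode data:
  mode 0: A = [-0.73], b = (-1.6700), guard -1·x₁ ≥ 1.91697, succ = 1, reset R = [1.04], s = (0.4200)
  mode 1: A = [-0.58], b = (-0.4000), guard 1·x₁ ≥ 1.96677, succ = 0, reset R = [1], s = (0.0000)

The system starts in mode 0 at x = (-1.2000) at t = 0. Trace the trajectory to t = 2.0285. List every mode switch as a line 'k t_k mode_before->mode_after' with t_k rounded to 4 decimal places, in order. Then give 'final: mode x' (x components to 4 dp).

Mode 0: guard c·x = 1.9170 hit at Δt = 1.4745 (t = 1.4745), x⁻ = (-1.9170) → reset → x⁺ = (-1.5736), jump to mode 1
Mode 1: flow for 0.5540 to horizon, guard not reached → x = (-1.3307)

1 1.4745 0->1
final: 1 -1.3307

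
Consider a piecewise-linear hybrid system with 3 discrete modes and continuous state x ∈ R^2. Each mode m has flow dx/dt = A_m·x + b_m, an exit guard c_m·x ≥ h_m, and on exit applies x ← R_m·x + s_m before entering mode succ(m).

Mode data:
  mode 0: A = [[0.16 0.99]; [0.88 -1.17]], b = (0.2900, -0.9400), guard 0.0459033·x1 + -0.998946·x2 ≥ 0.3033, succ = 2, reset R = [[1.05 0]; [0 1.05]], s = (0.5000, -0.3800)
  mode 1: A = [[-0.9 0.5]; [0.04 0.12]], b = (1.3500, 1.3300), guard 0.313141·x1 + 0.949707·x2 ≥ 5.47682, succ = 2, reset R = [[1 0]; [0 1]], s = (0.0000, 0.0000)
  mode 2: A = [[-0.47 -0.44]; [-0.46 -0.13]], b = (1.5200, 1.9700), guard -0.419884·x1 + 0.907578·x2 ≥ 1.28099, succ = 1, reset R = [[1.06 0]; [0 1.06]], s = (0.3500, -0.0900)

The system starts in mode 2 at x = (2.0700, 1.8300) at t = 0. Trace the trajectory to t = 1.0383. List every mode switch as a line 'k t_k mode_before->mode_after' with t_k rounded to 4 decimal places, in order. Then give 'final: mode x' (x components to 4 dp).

1 0.5755 2->1
final: 1 2.5836 3.1446

Mode 2: guard c·x = 1.2810 hit at Δt = 0.5755 (t = 0.5755), x⁻ = (1.8874, 2.2846) → reset → x⁺ = (2.3507, 2.3317), jump to mode 1
Mode 1: flow for 0.4628 to horizon, guard not reached → x = (2.5836, 3.1446)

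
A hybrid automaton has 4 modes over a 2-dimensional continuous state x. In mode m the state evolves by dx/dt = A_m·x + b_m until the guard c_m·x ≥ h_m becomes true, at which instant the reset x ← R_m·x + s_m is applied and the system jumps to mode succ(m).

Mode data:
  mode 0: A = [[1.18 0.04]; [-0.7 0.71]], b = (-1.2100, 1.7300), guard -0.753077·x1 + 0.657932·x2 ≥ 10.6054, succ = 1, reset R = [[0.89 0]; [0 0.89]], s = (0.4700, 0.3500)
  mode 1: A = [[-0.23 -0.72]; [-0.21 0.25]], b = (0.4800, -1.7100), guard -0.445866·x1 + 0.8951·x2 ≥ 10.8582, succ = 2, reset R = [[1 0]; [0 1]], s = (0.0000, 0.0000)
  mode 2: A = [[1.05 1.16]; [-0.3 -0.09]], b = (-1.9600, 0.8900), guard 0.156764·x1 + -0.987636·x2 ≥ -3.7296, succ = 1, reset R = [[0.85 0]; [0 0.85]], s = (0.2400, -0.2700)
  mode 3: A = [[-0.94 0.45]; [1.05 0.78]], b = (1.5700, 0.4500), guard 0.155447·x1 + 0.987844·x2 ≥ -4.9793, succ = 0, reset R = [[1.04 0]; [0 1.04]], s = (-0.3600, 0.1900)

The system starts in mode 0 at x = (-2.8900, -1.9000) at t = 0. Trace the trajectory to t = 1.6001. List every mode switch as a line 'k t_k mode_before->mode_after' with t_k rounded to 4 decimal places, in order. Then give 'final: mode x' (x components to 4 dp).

1 0.9294 0->1
final: 1 -9.3514 4.6304

Mode 0: guard c·x = 10.6054 hit at Δt = 0.9294 (t = 0.9294), x⁻ = (-10.7139, 3.8560) → reset → x⁺ = (-9.0654, 3.7819), jump to mode 1
Mode 1: flow for 0.6707 to horizon, guard not reached → x = (-9.3514, 4.6304)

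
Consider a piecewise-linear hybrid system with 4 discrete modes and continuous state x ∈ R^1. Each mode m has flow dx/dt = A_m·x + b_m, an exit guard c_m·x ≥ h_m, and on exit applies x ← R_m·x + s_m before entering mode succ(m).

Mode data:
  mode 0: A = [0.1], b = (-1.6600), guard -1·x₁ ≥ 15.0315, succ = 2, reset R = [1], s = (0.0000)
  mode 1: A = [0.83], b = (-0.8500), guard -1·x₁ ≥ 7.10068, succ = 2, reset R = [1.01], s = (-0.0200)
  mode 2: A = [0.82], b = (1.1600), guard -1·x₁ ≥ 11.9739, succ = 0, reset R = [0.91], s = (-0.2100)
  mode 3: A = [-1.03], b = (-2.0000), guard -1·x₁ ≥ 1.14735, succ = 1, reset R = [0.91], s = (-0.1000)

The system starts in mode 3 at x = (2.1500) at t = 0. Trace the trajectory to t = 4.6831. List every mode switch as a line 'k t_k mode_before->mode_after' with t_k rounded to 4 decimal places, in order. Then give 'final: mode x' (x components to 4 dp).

1 1.5914 3->1
2 3.1830 1->2
3 3.9185 2->0
final: 0 -13.3078

Mode 3: guard c·x = 1.1474 hit at Δt = 1.5914 (t = 1.5914), x⁻ = (-1.1473) → reset → x⁺ = (-1.1441), jump to mode 1
Mode 1: guard c·x = 7.1007 hit at Δt = 1.5916 (t = 3.1830), x⁻ = (-7.1007) → reset → x⁺ = (-7.1917), jump to mode 2
Mode 2: guard c·x = 11.9739 hit at Δt = 0.7355 (t = 3.9185), x⁻ = (-11.9739) → reset → x⁺ = (-11.1062), jump to mode 0
Mode 0: flow for 0.7646 to horizon, guard not reached → x = (-13.3078)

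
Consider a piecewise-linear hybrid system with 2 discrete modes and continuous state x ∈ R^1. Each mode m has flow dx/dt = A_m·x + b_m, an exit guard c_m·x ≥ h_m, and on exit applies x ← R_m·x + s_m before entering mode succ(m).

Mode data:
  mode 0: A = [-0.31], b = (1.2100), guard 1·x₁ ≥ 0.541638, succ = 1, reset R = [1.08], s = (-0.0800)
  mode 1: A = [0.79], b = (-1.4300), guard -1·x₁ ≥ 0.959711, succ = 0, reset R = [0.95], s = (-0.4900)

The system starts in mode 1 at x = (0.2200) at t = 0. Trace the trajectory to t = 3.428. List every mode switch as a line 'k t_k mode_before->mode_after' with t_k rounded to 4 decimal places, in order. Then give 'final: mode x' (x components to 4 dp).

1 0.7025 1->0
2 2.1742 0->1
3 3.1267 1->0
final: 0 -0.9286

Mode 1: guard c·x = 0.9597 hit at Δt = 0.7025 (t = 0.7025), x⁻ = (-0.9597) → reset → x⁺ = (-1.4017), jump to mode 0
Mode 0: guard c·x = 0.5416 hit at Δt = 1.4717 (t = 2.1742), x⁻ = (0.5416) → reset → x⁺ = (0.5050), jump to mode 1
Mode 1: guard c·x = 0.9597 hit at Δt = 0.9525 (t = 3.1267), x⁻ = (-0.9597) → reset → x⁺ = (-1.4017), jump to mode 0
Mode 0: flow for 0.3013 to horizon, guard not reached → x = (-0.9286)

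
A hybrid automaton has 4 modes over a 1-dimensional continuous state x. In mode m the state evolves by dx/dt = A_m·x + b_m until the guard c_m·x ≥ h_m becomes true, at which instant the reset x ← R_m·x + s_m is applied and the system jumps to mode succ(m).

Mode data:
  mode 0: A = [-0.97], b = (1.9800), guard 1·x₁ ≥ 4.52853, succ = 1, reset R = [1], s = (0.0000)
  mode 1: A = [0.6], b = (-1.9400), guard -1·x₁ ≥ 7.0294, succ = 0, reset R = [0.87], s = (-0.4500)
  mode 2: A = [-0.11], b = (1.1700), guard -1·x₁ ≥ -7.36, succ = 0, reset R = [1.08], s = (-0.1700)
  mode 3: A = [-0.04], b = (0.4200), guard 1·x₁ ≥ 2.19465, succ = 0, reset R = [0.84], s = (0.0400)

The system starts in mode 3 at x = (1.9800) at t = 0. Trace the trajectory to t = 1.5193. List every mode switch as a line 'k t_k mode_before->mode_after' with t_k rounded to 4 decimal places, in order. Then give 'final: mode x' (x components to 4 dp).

Mode 3: guard c·x = 2.1947 hit at Δt = 0.6379 (t = 0.6379), x⁻ = (2.1947) → reset → x⁺ = (1.8835), jump to mode 0
Mode 0: flow for 0.8814 to horizon, guard not reached → x = (1.9742)

1 0.6379 3->0
final: 0 1.9742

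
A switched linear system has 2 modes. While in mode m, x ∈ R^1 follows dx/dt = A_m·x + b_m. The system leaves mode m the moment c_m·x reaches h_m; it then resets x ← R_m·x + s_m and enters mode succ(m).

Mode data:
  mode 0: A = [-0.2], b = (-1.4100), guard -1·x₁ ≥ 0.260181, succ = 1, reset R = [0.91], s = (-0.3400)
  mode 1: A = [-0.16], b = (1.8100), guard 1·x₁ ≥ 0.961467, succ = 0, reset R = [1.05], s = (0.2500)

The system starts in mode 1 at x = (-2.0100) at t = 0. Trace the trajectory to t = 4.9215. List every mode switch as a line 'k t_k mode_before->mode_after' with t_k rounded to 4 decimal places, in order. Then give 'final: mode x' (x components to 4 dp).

Mode 1: guard c·x = 0.9615 hit at Δt = 1.5773 (t = 1.5773), x⁻ = (0.9615) → reset → x⁺ = (1.2595), jump to mode 0
Mode 0: guard c·x = 0.2602 hit at Δt = 1.0099 (t = 2.5872), x⁻ = (-0.2602) → reset → x⁺ = (-0.5768), jump to mode 1
Mode 1: guard c·x = 0.9615 hit at Δt = 0.8659 (t = 3.4531), x⁻ = (0.9615) → reset → x⁺ = (1.2595), jump to mode 0
Mode 0: guard c·x = 0.2602 hit at Δt = 1.0099 (t = 4.4630), x⁻ = (-0.2602) → reset → x⁺ = (-0.5768), jump to mode 1
Mode 1: flow for 0.4585 to horizon, guard not reached → x = (0.2641)

1 1.5773 1->0
2 2.5872 0->1
3 3.4531 1->0
4 4.4630 0->1
final: 1 0.2641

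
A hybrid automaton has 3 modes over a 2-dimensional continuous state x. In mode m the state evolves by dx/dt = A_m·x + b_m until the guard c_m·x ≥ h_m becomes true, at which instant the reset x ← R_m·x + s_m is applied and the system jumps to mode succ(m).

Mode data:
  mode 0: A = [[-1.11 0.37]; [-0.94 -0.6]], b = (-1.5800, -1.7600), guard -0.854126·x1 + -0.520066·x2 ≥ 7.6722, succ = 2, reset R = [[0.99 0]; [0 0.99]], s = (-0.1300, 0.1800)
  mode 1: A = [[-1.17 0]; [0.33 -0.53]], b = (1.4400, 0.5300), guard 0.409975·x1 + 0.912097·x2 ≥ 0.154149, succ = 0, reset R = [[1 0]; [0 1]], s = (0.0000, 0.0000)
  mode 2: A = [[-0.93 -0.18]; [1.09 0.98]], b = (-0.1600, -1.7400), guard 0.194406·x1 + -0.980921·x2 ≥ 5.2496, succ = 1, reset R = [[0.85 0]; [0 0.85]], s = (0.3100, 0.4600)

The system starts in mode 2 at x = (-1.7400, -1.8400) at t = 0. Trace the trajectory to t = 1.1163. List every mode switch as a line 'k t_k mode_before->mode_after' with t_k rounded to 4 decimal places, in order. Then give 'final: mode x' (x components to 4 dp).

1 0.5558 2->1
final: 1 0.3924 -2.8729

Mode 2: guard c·x = 5.2496 hit at Δt = 0.5558 (t = 0.5558), x⁻ = (-0.8169, -5.5136) → reset → x⁺ = (-0.3844, -4.2266), jump to mode 1
Mode 1: flow for 0.5605 to horizon, guard not reached → x = (0.3924, -2.8729)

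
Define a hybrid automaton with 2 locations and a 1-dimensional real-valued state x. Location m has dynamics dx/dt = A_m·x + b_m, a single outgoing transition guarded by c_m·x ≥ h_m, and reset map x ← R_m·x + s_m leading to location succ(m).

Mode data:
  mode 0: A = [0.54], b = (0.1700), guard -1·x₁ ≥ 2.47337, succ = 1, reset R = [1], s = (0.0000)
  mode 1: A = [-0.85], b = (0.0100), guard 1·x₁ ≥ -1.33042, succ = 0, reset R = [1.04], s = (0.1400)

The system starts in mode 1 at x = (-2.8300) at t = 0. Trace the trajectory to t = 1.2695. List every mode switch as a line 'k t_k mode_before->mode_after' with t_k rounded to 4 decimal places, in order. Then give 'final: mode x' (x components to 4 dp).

1 0.8825 1->0
final: 0 -1.4595

Mode 1: guard c·x = -1.3304 hit at Δt = 0.8825 (t = 0.8825), x⁻ = (-1.3304) → reset → x⁺ = (-1.2436), jump to mode 0
Mode 0: flow for 0.3870 to horizon, guard not reached → x = (-1.4595)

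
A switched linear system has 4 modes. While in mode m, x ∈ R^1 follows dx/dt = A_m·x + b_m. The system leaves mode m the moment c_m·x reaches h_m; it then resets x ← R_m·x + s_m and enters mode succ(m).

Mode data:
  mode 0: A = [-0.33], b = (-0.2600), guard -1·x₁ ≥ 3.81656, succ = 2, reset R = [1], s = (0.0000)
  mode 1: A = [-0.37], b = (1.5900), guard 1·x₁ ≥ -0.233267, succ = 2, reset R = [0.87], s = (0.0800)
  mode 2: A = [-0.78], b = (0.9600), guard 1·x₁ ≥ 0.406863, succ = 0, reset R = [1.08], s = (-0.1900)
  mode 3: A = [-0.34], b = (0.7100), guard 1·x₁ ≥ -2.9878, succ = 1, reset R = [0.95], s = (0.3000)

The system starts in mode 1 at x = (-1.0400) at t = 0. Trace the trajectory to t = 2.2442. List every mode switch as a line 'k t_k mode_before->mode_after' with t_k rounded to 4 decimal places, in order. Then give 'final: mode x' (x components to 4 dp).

1 0.4429 1->2
2 1.0795 2->0
final: 0 -0.0816

Mode 1: guard c·x = -0.2333 hit at Δt = 0.4429 (t = 0.4429), x⁻ = (-0.2333) → reset → x⁺ = (-0.1229), jump to mode 2
Mode 2: guard c·x = 0.4069 hit at Δt = 0.6366 (t = 1.0795), x⁻ = (0.4069) → reset → x⁺ = (0.2494), jump to mode 0
Mode 0: flow for 1.1647 to horizon, guard not reached → x = (-0.0816)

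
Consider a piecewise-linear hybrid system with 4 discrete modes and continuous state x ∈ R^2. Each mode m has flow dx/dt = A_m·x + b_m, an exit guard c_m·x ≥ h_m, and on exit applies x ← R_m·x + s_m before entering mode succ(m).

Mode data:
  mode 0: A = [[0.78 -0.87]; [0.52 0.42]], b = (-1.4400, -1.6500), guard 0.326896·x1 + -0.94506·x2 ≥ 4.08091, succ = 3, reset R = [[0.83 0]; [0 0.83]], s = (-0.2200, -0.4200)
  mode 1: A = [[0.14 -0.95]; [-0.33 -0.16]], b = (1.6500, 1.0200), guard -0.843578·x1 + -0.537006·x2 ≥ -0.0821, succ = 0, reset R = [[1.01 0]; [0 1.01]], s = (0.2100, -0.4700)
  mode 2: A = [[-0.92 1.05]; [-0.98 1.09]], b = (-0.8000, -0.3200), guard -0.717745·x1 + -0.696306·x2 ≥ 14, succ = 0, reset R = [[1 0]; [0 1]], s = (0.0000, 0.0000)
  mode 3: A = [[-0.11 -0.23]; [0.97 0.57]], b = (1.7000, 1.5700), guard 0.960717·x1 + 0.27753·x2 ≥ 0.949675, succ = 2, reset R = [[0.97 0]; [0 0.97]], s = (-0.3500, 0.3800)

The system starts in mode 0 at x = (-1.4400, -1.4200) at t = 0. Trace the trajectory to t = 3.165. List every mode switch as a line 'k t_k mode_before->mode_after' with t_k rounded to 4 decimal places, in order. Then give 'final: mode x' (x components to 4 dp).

Mode 0: guard c·x = 4.0809 hit at Δt = 0.9022 (t = 0.9022), x⁻ = (-1.5775, -4.8638) → reset → x⁺ = (-1.5293, -4.4569), jump to mode 3
Mode 3: guard c·x = 0.9497 hit at Δt = 1.4511 (t = 2.3533), x⁻ = (2.7108, -5.9622) → reset → x⁺ = (2.2795, -5.4033), jump to mode 2
Mode 2: flow for 0.8117 to horizon, guard not reached → x = (-4.9945, -12.5136)

1 0.9022 0->3
2 2.3533 3->2
final: 2 -4.9945 -12.5136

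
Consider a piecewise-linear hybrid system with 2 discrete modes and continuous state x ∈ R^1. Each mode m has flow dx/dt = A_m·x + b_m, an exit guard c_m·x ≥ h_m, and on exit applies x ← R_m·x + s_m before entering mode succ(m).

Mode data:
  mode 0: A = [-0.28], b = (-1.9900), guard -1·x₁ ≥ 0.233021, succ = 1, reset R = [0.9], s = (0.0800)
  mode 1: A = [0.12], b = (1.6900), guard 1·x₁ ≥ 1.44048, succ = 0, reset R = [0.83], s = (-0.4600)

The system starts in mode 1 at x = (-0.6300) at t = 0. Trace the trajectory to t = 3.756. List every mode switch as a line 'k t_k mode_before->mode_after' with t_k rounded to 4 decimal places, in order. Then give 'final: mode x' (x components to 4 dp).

1 1.1929 1->0
2 1.6637 0->1
3 2.5523 1->0
4 3.0231 0->1
final: 1 1.1530

Mode 1: guard c·x = 1.4405 hit at Δt = 1.1929 (t = 1.1929), x⁻ = (1.4405) → reset → x⁺ = (0.7356), jump to mode 0
Mode 0: guard c·x = 0.2330 hit at Δt = 0.4708 (t = 1.6637), x⁻ = (-0.2330) → reset → x⁺ = (-0.1297), jump to mode 1
Mode 1: guard c·x = 1.4405 hit at Δt = 0.8886 (t = 2.5523), x⁻ = (1.4405) → reset → x⁺ = (0.7356), jump to mode 0
Mode 0: guard c·x = 0.2330 hit at Δt = 0.4708 (t = 3.0231), x⁻ = (-0.2330) → reset → x⁺ = (-0.1297), jump to mode 1
Mode 1: flow for 0.7329 to horizon, guard not reached → x = (1.1530)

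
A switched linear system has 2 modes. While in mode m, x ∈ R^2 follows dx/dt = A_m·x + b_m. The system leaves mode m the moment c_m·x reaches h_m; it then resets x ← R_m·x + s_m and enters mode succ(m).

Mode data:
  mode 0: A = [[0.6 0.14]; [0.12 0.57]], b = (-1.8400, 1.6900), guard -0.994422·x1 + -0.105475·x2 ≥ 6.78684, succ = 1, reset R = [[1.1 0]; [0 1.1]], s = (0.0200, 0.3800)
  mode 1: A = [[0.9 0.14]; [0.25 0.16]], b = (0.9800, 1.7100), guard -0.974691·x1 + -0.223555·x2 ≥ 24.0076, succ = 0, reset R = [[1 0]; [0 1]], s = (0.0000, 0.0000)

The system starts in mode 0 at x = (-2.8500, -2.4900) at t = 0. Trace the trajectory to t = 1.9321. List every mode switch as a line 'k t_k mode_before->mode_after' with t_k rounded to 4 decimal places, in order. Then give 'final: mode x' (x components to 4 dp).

Mode 0: guard c·x = 6.7868 hit at Δt = 0.7471 (t = 0.7471), x⁻ = (-6.5351, -2.7323) → reset → x⁺ = (-7.1686, -2.6255), jump to mode 1
Mode 1: flow for 1.1850 to horizon, guard not reached → x = (-19.7113, -4.8971)

1 0.7471 0->1
final: 1 -19.7113 -4.8971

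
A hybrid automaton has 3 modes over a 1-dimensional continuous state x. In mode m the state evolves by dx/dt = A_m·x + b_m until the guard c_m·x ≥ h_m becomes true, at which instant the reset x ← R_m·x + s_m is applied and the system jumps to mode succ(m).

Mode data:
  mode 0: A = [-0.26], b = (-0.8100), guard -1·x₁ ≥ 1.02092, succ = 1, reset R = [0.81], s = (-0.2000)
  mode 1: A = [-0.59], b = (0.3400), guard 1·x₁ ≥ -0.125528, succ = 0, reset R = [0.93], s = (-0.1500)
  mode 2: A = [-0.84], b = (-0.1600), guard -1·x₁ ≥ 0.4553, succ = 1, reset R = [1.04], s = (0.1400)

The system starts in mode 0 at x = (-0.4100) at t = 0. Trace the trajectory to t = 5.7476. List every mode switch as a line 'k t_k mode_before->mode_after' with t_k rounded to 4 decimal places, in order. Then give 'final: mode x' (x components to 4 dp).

1 0.9844 0->1
2 2.3846 1->0
3 3.5675 0->1
4 4.9677 1->0
final: 0 -0.7896

Mode 0: guard c·x = 1.0209 hit at Δt = 0.9844 (t = 0.9844), x⁻ = (-1.0209) → reset → x⁺ = (-1.0269), jump to mode 1
Mode 1: guard c·x = -0.1255 hit at Δt = 1.4002 (t = 2.3846), x⁻ = (-0.1255) → reset → x⁺ = (-0.2667), jump to mode 0
Mode 0: guard c·x = 1.0209 hit at Δt = 1.1829 (t = 3.5675), x⁻ = (-1.0209) → reset → x⁺ = (-1.0269), jump to mode 1
Mode 1: guard c·x = -0.1255 hit at Δt = 1.4002 (t = 4.9677), x⁻ = (-0.1255) → reset → x⁺ = (-0.2667), jump to mode 0
Mode 0: flow for 0.7799 to horizon, guard not reached → x = (-0.7896)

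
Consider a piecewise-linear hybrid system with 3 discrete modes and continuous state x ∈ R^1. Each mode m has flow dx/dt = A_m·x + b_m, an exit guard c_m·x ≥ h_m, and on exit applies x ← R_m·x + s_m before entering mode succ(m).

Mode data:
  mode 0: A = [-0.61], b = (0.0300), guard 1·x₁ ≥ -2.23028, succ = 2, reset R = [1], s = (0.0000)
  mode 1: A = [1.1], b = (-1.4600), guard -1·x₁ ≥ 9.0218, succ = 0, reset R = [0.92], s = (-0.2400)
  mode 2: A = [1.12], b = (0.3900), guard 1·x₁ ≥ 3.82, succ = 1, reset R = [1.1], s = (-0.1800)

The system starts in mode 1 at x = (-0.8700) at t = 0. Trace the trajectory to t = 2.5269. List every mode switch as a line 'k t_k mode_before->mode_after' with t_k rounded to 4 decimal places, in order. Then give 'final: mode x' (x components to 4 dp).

Mode 1: guard c·x = 9.0218 hit at Δt = 1.4088 (t = 1.4088), x⁻ = (-9.0218) → reset → x⁺ = (-8.5401), jump to mode 0
Mode 0: flow for 1.1181 to horizon, guard not reached → x = (-4.2934)

1 1.4088 1->0
final: 0 -4.2934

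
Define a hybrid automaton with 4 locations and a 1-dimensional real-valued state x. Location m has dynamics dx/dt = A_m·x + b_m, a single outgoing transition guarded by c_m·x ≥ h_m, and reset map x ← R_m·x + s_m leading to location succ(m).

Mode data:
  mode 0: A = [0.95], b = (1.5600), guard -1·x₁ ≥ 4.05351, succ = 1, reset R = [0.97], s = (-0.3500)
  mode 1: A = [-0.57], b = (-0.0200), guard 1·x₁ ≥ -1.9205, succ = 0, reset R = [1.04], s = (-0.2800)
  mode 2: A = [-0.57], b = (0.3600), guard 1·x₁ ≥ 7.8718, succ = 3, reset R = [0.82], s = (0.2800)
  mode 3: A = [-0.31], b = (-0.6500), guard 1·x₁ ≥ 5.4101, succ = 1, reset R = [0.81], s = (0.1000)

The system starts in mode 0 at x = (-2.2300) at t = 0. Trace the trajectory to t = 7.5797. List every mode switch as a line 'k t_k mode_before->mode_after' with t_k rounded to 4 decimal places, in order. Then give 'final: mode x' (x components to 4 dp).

Mode 0: guard c·x = 4.0535 hit at Δt = 1.4857 (t = 1.4857), x⁻ = (-4.0535) → reset → x⁺ = (-4.2819), jump to mode 1
Mode 1: guard c·x = -1.9205 hit at Δt = 1.4246 (t = 2.9103), x⁻ = (-1.9205) → reset → x⁺ = (-2.2773), jump to mode 0
Mode 0: guard c·x = 4.0535 hit at Δt = 1.4042 (t = 4.3145), x⁻ = (-4.0535) → reset → x⁺ = (-4.2819), jump to mode 1
Mode 1: guard c·x = -1.9205 hit at Δt = 1.4246 (t = 5.7391), x⁻ = (-1.9205) → reset → x⁺ = (-2.2773), jump to mode 0
Mode 0: guard c·x = 4.0535 hit at Δt = 1.4042 (t = 7.1433), x⁻ = (-4.0535) → reset → x⁺ = (-4.2819), jump to mode 1
Mode 1: flow for 0.4364 to horizon, guard not reached → x = (-3.3467)

1 1.4857 0->1
2 2.9103 1->0
3 4.3145 0->1
4 5.7391 1->0
5 7.1433 0->1
final: 1 -3.3467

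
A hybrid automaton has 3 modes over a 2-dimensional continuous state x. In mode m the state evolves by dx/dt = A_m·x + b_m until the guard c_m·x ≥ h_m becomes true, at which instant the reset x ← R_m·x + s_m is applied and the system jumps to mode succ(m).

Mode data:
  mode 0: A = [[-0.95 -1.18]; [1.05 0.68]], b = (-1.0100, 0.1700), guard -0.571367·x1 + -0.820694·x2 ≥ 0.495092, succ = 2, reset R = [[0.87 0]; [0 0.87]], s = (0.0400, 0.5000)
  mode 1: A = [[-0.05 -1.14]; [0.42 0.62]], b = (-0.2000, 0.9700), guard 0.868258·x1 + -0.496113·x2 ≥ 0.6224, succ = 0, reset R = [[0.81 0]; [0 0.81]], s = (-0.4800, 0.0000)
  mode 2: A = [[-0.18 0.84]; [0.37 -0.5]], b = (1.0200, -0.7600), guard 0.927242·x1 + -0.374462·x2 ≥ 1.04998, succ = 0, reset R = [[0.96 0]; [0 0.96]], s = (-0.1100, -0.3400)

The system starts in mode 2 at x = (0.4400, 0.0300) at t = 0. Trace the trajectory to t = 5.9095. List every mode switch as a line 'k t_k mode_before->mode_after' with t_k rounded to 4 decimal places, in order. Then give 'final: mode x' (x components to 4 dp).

1 0.7622 2->0
2 2.2584 0->2
3 3.8688 2->0
4 4.8813 0->2
final: 2 0.8503 -0.5278

Mode 2: guard c·x = 1.0500 hit at Δt = 0.7622 (t = 0.7622), x⁻ = (1.0191, -0.2804) → reset → x⁺ = (0.8683, -0.6092), jump to mode 0
Mode 0: guard c·x = 0.4951 hit at Δt = 1.4962 (t = 2.2584), x⁻ = (-0.2471, -0.4313) → reset → x⁺ = (-0.1749, 0.1248), jump to mode 2
Mode 2: guard c·x = 1.0500 hit at Δt = 1.6104 (t = 3.8688), x⁻ = (0.9035, -0.5667) → reset → x⁺ = (0.7574, -0.8840), jump to mode 0
Mode 0: guard c·x = 0.4951 hit at Δt = 1.0125 (t = 4.8813), x⁻ = (0.2255, -0.7603) → reset → x⁺ = (0.2362, -0.1614), jump to mode 2
Mode 2: flow for 1.0282 to horizon, guard not reached → x = (0.8503, -0.5278)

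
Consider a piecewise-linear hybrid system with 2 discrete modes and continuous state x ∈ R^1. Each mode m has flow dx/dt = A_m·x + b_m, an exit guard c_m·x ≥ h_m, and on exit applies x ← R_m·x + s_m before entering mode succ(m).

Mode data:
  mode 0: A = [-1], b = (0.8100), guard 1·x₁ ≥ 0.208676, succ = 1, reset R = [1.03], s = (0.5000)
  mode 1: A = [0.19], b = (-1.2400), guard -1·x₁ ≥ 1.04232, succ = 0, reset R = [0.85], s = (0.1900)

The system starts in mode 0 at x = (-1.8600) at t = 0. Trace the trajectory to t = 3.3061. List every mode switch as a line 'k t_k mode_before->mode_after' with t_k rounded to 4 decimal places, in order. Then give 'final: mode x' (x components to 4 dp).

1 1.4907 0->1
2 2.8812 1->0
final: 0 -0.1747

Mode 0: guard c·x = 0.2087 hit at Δt = 1.4907 (t = 1.4907), x⁻ = (0.2087) → reset → x⁺ = (0.7149), jump to mode 1
Mode 1: guard c·x = 1.0423 hit at Δt = 1.3905 (t = 2.8812), x⁻ = (-1.0423) → reset → x⁺ = (-0.6960), jump to mode 0
Mode 0: flow for 0.4249 to horizon, guard not reached → x = (-0.1747)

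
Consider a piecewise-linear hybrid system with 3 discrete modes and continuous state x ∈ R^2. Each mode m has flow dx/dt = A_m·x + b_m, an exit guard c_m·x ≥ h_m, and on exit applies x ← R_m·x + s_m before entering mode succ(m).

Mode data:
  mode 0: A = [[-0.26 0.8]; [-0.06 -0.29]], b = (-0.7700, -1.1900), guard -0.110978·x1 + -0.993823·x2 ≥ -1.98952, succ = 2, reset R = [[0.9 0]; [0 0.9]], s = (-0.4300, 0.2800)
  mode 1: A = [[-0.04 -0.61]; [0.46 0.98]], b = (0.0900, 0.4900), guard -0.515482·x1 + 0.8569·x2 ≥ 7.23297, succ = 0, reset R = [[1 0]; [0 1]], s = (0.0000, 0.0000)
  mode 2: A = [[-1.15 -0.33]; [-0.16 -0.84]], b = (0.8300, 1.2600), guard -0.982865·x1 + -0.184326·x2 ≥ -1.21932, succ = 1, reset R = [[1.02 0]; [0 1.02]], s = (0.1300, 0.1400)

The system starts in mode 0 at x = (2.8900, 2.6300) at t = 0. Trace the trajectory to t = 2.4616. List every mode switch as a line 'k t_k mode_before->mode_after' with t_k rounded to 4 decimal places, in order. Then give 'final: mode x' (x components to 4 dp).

1 0.4829 0->2
2 1.3947 2->1
final: 1 -1.1072 5.9940

Mode 0: guard c·x = -1.9895 hit at Δt = 0.4829 (t = 0.4829), x⁻ = (2.9725, 1.6700) → reset → x⁺ = (2.2452, 1.7830), jump to mode 2
Mode 2: guard c·x = -1.2193 hit at Δt = 0.9118 (t = 1.3947), x⁻ = (0.9615, 1.4881) → reset → x⁺ = (1.1107, 1.6578), jump to mode 1
Mode 1: flow for 1.0669 to horizon, guard not reached → x = (-1.1072, 5.9940)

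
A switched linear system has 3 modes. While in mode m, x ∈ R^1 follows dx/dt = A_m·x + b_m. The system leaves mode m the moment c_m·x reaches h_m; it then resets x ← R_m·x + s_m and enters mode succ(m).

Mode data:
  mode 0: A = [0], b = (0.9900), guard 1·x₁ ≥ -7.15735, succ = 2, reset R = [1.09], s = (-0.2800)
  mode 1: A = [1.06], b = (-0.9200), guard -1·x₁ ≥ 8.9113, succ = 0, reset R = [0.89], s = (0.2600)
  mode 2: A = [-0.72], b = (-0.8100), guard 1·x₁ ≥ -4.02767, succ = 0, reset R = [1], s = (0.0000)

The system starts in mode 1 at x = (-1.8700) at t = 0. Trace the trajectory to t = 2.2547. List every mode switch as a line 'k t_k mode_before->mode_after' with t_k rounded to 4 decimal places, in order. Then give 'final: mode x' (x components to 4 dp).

Mode 1: guard c·x = 8.9113 hit at Δt = 1.2010 (t = 1.2010), x⁻ = (-8.9113) → reset → x⁺ = (-7.6711), jump to mode 0
Mode 0: guard c·x = -7.1574 hit at Δt = 0.5189 (t = 1.7199), x⁻ = (-7.1574) → reset → x⁺ = (-8.0815), jump to mode 2
Mode 2: flow for 0.5348 to horizon, guard not reached → x = (-5.8583)

1 1.2010 1->0
2 1.7199 0->2
final: 2 -5.8583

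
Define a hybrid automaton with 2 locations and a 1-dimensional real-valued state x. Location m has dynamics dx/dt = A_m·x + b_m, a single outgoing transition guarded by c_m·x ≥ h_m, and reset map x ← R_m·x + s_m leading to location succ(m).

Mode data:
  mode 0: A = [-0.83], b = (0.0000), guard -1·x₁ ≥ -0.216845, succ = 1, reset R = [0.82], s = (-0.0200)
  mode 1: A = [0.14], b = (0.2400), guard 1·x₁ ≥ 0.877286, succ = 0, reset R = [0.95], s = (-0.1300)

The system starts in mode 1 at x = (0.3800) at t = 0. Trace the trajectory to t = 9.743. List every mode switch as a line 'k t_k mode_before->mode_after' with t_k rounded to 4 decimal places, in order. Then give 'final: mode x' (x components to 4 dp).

Mode 1: guard c·x = 0.8773 hit at Δt = 1.5218 (t = 1.5218), x⁻ = (0.8773) → reset → x⁺ = (0.7034), jump to mode 0
Mode 0: guard c·x = -0.2168 hit at Δt = 1.4178 (t = 2.9396), x⁻ = (0.2168) → reset → x⁺ = (0.1578), jump to mode 1
Mode 1: guard c·x = 0.8773 hit at Δt = 2.3229 (t = 5.2625), x⁻ = (0.8773) → reset → x⁺ = (0.7034), jump to mode 0
Mode 0: guard c·x = -0.2168 hit at Δt = 1.4178 (t = 6.6803), x⁻ = (0.2168) → reset → x⁺ = (0.1578), jump to mode 1
Mode 1: guard c·x = 0.8773 hit at Δt = 2.3229 (t = 9.0032), x⁻ = (0.8773) → reset → x⁺ = (0.7034), jump to mode 0
Mode 0: flow for 0.7398 to horizon, guard not reached → x = (0.3807)

1 1.5218 1->0
2 2.9396 0->1
3 5.2625 1->0
4 6.6803 0->1
5 9.0032 1->0
final: 0 0.3807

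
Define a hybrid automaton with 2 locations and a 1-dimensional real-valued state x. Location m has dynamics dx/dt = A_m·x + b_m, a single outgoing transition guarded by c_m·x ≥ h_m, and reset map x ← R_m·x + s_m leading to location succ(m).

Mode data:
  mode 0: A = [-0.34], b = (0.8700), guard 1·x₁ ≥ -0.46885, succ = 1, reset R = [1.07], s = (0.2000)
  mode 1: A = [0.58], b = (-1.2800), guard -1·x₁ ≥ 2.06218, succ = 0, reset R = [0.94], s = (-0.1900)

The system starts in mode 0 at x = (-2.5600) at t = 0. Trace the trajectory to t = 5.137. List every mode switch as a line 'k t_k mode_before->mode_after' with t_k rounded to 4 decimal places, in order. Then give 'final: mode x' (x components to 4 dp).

1 1.5445 0->1
2 2.4612 1->0
3 3.7467 0->1
4 4.6634 1->0
final: 0 -1.4313

Mode 0: guard c·x = -0.4688 hit at Δt = 1.5445 (t = 1.5445), x⁻ = (-0.4689) → reset → x⁺ = (-0.3017), jump to mode 1
Mode 1: guard c·x = 2.0622 hit at Δt = 0.9167 (t = 2.4612), x⁻ = (-2.0622) → reset → x⁺ = (-2.1284), jump to mode 0
Mode 0: guard c·x = -0.4688 hit at Δt = 1.2855 (t = 3.7467), x⁻ = (-0.4689) → reset → x⁺ = (-0.3017), jump to mode 1
Mode 1: guard c·x = 2.0622 hit at Δt = 0.9167 (t = 4.6634), x⁻ = (-2.0622) → reset → x⁺ = (-2.1284), jump to mode 0
Mode 0: flow for 0.4736 to horizon, guard not reached → x = (-1.4313)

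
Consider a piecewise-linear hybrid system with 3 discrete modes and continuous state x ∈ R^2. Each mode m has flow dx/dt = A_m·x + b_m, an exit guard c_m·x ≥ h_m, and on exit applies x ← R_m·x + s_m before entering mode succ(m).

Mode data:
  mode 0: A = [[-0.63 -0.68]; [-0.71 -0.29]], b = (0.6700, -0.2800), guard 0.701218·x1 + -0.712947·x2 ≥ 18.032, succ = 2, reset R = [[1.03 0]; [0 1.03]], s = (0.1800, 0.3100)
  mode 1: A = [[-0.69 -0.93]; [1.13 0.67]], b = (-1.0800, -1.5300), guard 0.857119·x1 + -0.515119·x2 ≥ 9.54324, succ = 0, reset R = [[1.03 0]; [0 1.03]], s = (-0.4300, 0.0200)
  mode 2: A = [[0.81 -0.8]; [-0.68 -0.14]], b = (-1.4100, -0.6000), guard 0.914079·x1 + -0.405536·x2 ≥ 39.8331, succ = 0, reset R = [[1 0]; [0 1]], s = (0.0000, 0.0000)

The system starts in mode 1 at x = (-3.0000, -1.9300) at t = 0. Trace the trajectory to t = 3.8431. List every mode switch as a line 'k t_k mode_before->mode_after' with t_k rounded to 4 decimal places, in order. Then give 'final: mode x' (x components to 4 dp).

1 1.5962 1->0
2 3.1704 0->2
final: 2 30.9902 -22.5535

Mode 1: guard c·x = 9.5432 hit at Δt = 1.5962 (t = 1.5962), x⁻ = (4.7070, -10.6942) → reset → x⁺ = (4.4182, -10.9951), jump to mode 0
Mode 0: guard c·x = 18.0320 hit at Δt = 1.5742 (t = 3.1704), x⁻ = (10.8916, -14.5798) → reset → x⁺ = (11.3983, -14.7072), jump to mode 2
Mode 2: flow for 0.6727 to horizon, guard not reached → x = (30.9902, -22.5535)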